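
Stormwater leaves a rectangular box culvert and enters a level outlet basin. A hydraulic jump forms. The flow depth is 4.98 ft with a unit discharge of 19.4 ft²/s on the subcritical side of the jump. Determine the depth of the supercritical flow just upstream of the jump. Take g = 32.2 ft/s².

V₂ = q/y₂ = 19.4/4.98 = 3.90 ft/s; Fr₂ = V₂/√(g·y₂) = 0.308.
The Bélanger relation is symmetric: y₁/y₂ = ½[√(1 + 8Fr₂²) − 1] = ½[√1.757 − 1] = 0.163.
y₁ = 0.163 × 4.98 = 0.811 ft.

y₁ = 0.811 ft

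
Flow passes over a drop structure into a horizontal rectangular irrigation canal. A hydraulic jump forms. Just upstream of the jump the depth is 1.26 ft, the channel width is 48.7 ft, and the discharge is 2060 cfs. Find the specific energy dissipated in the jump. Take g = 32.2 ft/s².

q = Q/b = 2060/48.7 = 42.3 ft²/s; V₁ = q/y₁ = 33.6 ft/s. Fr₁ = V₁/√(g·y₁) = 5.27.
Bélanger equation: y₂/y₁ = ½[√(1 + 8Fr₁²) − 1] = ½[√223.2 − 1] = 6.97.
y₂ = 6.97 × 1.26 = 8.78 ft.
Head loss: ΔE = (y₂ − y₁)³/(4y₁y₂) = (8.78 − 1.26)³/(4×1.26×8.78) = 426/44.3 = 9.62 ft.

ΔE = 9.62 ft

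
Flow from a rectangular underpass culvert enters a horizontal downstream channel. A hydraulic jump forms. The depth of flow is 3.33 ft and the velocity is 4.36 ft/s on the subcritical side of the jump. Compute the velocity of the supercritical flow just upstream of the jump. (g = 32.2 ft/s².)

Fr₂ = V₂/√(g·y₂) = 4.36/√(32.2×3.33) = 0.421.
From the momentum equation (using Fr₂), y₁/y₂ = ½[√(1 + 8Fr₂²) − 1] = ½[√2.418 − 1] = 0.278.
y₁ = 0.278 × 3.33 = 0.924 ft.
V₁ = q/y₁ = 14.5/0.924 = 15.7 ft/s.

V₁ = 15.7 ft/s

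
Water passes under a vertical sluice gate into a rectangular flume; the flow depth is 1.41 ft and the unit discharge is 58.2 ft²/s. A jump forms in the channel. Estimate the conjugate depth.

y₂ = 11.5 ft

V₁ = q/y₁ = 58.2/1.41 = 41.3 ft/s. Fr₁ = V₁/√(g·y₁) = 41.3/√(32.2×1.41) = 6.13.
By Bélanger, y₂/y₁ = ½[√(1 + 8Fr₁²) − 1] = ½[√301.2 − 1] = 8.18.
y₂ = 8.18 × 1.41 = 11.5 ft.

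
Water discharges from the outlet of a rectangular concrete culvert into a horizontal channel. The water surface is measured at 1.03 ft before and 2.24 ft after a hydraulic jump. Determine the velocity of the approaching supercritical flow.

V₁ = 10.7 ft/s

For a rectangular channel the momentum equation gives q² = ½·g·y₁·y₂·(y₁ + y₂) = ½×32.2×1.03×2.24×3.27 = 121.
q = √121 = 11.0 ft²/s.
V₁ = q/y₁ = 11.0/1.03 = 10.7 ft/s.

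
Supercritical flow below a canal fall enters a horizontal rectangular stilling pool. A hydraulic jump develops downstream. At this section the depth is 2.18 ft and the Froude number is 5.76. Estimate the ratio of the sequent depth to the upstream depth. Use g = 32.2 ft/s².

y₂/y₁ = 7.66

Fr₁ = 5.76 (given).
Conjugate-depth relation: y₂/y₁ = ½[√(1 + 8Fr₁²) − 1] = ½[√266.4 − 1] = 7.66.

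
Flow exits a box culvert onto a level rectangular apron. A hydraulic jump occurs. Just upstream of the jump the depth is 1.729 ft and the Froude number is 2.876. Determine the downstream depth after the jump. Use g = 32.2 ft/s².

Fr₁ = 2.876 (given).
From the momentum equation for a rectangular channel, y₂/y₁ = ½[√(1 + 8Fr₁²) − 1] = ½[√67.171 − 1] = 3.598.
y₂ = 3.598 × 1.729 = 6.221 ft.

y₂ = 6.221 ft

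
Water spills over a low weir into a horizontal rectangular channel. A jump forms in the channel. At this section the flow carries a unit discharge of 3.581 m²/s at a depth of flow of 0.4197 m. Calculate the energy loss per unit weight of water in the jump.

ΔE = 1.711 m

V₁ = q/y₁ = 3.581/0.4197 = 8.532 m/s. Fr₁ = V₁/√(g·y₁) = 8.532/√(9.81×0.4197) = 4.205.
Conjugate-depth relation: y₂/y₁ = ½[√(1 + 8Fr₁²) − 1] = ½[√142.45 − 1] = 5.468.
y₂ = 5.468 × 0.4197 = 2.295 m.
V₂ = q/y₂ = 3.581/2.295 = 1.560 m/s. E₁ = y₁ + V₁²/2g = 4.130 m; E₂ = y₂ + V₂²/2g = 2.419 m. ΔE = E₁ − E₂ = 1.711 m.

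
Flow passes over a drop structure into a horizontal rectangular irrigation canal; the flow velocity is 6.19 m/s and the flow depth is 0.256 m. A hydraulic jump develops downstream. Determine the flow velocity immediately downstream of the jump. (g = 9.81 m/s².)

Fr₁ = V₁/√(g·y₁) = 6.19/√(9.81×0.256) = 3.91.
Bélanger equation: y₂/y₁ = ½[√(1 + 8Fr₁²) − 1] = ½[√123.1 − 1] = 5.05.
y₂ = 5.05 × 0.256 = 1.29 m.
q = V₁·y₁ = 6.19 × 0.256 = 1.58 m²/s.
V₂ = q/y₂ = 1.58/1.29 = 1.23 m/s.

V₂ = 1.23 m/s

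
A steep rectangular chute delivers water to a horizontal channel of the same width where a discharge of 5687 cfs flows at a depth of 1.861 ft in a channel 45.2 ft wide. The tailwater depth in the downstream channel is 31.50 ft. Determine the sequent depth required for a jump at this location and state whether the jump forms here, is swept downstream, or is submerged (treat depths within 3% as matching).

q = Q/b = 5687/45.2 = 125.8 ft²/s; V₁ = q/y₁ = 67.61 ft/s. Fr₁ = V₁/√(g·y₁) = 8.734.
Sequent-depth ratio: y₂/y₁ = ½[√(1 + 8Fr₁²) − 1] = ½[√611.22 − 1] = 11.86.
y₂ = 11.86 × 1.861 = 22.07 ft.
Tailwater y_tw = 31.50 ft: y_tw > y₂, so the jump is submerged.

y₂ = 22.07 ft; the jump is submerged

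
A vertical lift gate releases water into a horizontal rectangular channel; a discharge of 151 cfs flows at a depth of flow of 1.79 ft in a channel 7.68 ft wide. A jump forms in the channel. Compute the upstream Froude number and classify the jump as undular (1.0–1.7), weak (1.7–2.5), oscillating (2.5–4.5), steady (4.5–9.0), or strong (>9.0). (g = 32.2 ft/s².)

Fr₁ = 1.45; undular jump

q = Q/b = 151/7.68 = 19.7 ft²/s; V₁ = q/y₁ = 11.0 ft/s. Fr₁ = V₁/√(g·y₁) = 1.45.
Fr₁ = 1.45 lies in the undular range.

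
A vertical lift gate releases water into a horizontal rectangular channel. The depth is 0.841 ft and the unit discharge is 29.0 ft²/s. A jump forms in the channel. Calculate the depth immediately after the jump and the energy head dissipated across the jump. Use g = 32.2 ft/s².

y₂ = 7.47 ft; ΔE = 11.6 ft

V₁ = q/y₁ = 29.0/0.841 = 34.5 ft/s. Fr₁ = V₁/√(g·y₁) = 34.5/√(32.2×0.841) = 6.63.
Sequent-depth ratio: y₂/y₁ = ½[√(1 + 8Fr₁²) − 1] = ½[√352.3 − 1] = 8.88.
y₂ = 8.88 × 0.841 = 7.47 ft.
V₂ = q/y₂ = 29.0/7.47 = 3.88 ft/s. E₁ = y₁ + V₁²/2g = 19.3 ft; E₂ = y₂ + V₂²/2g = 7.71 ft. ΔE = E₁ − E₂ = 11.6 ft.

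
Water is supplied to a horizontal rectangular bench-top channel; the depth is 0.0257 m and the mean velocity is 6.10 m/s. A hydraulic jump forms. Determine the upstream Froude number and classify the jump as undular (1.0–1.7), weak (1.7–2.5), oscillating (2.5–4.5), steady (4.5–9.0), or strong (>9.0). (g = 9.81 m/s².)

Fr₁ = 12.1; strong jump

Fr₁ = V₁/√(g·y₁) = 6.10/√(9.81×0.0257) = 12.1.
Fr₁ = 12.1 lies in the strong range.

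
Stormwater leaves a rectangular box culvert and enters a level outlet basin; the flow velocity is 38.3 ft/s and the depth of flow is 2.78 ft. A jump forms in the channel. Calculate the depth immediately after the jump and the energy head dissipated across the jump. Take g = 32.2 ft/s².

Fr₁ = V₁/√(g·y₁) = 38.3/√(32.2×2.78) = 4.05.
Conjugate-depth relation: y₂/y₁ = ½[√(1 + 8Fr₁²) − 1] = ½[√132.1 − 1] = 5.25.
y₂ = 5.25 × 2.78 = 14.6 ft.
q = V₁·y₁ = 38.3 × 2.78 = 106 ft²/s. V₂ = q/y₂ = 106/14.6 = 7.30 ft/s. E₁ = y₁ + V₁²/2g = 25.6 ft; E₂ = y₂ + V₂²/2g = 15.4 ft. ΔE = E₁ − E₂ = 10.1 ft.

y₂ = 14.6 ft; ΔE = 10.1 ft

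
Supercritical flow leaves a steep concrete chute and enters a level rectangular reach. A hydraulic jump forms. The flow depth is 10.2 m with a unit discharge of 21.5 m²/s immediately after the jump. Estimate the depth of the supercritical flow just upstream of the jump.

V₂ = q/y₂ = 21.5/10.2 = 2.11 m/s; Fr₂ = V₂/√(g·y₂) = 0.211.
The Bélanger relation is symmetric: y₁/y₂ = ½[√(1 + 8Fr₂²) − 1] = ½[√1.355 − 1] = 0.0821.
y₁ = 0.0821 × 10.2 = 0.837 m.

y₁ = 0.837 m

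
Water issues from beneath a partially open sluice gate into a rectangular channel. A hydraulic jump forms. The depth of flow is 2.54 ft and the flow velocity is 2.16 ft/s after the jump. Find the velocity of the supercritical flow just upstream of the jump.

V₁ = 20.9 ft/s

Fr₂ = V₂/√(g·y₂) = 2.16/√(32.2×2.54) = 0.239.
The Bélanger relation is symmetric: y₁/y₂ = ½[√(1 + 8Fr₂²) − 1] = ½[√1.456 − 1] = 0.103.
y₁ = 0.103 × 2.54 = 0.263 ft.
V₁ = q/y₁ = 5.49/0.263 = 20.9 ft/s.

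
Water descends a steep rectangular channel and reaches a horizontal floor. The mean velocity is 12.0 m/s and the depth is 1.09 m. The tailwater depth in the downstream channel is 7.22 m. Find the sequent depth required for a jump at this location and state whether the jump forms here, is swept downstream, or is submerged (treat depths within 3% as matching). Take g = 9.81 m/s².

Fr₁ = V₁/√(g·y₁) = 12.0/√(9.81×1.09) = 3.67.
From the momentum equation for a rectangular channel, y₂/y₁ = ½[√(1 + 8Fr₁²) − 1] = ½[√108.7 − 1] = 4.71.
y₂ = 4.71 × 1.09 = 5.14 m.
Tailwater y_tw = 7.22 m: y_tw > y₂, so the jump is submerged.

y₂ = 5.14 m; the jump is submerged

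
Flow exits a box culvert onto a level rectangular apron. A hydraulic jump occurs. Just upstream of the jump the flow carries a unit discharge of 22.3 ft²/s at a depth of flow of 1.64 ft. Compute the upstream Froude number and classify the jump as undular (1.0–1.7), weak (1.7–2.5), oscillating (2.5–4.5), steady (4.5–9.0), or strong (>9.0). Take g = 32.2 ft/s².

Fr₁ = 1.87; weak jump

V₁ = q/y₁ = 22.3/1.64 = 13.6 ft/s. Fr₁ = V₁/√(g·y₁) = 13.6/√(32.2×1.64) = 1.87.
Fr₁ = 1.87 lies in the weak range.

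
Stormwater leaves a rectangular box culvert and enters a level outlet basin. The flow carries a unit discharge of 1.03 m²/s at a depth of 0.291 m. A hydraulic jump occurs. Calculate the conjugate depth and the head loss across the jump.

V₁ = q/y₁ = 1.03/0.291 = 3.54 m/s. Fr₁ = V₁/√(g·y₁) = 3.54/√(9.81×0.291) = 2.09.
Bélanger equation: y₂/y₁ = ½[√(1 + 8Fr₁²) − 1] = ½[√36.11 − 1] = 2.50.
y₂ = 2.50 × 0.291 = 0.729 m.
V₂ = q/y₂ = 1.03/0.729 = 1.41 m/s. E₁ = y₁ + V₁²/2g = 0.930 m; E₂ = y₂ + V₂²/2g = 0.831 m. ΔE = E₁ − E₂ = 0.0989 m.

y₂ = 0.729 m; ΔE = 0.0989 m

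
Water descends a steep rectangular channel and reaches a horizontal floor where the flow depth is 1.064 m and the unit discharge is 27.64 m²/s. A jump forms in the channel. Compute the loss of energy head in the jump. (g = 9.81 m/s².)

ΔE = 23.59 m

V₁ = q/y₁ = 27.64/1.064 = 25.98 m/s. Fr₁ = V₁/√(g·y₁) = 25.98/√(9.81×1.064) = 8.041.
By Bélanger, y₂/y₁ = ½[√(1 + 8Fr₁²) − 1] = ½[√518.22 − 1] = 10.88.
y₂ = 10.88 × 1.064 = 11.58 m.
Head loss: ΔE = (y₂ − y₁)³/(4y₁y₂) = (11.58 − 1.064)³/(4×1.064×11.58) = 1162/49.28 = 23.59 m.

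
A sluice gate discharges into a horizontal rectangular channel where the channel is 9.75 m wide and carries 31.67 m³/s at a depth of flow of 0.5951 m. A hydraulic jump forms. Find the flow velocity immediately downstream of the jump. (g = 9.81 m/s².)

q = Q/b = 31.67/9.75 = 3.248 m²/s; V₁ = q/y₁ = 5.458 m/s. Fr₁ = V₁/√(g·y₁) = 2.259.
From the momentum equation for a rectangular channel, y₂/y₁ = ½[√(1 + 8Fr₁²) − 1] = ½[√41.826 − 1] = 2.734.
y₂ = 2.734 × 0.5951 = 1.627 m.
V₂ = q/y₂ = 3.248/1.627 = 1.997 m/s.

V₂ = 1.997 m/s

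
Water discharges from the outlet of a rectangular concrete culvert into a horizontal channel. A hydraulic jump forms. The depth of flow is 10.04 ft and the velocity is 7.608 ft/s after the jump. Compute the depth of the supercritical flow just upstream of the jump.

Fr₂ = V₂/√(g·y₂) = 7.608/√(32.2×10.04) = 0.4231.
From the momentum equation (using Fr₂), y₁/y₂ = ½[√(1 + 8Fr₂²) − 1] = ½[√2.4323 − 1] = 0.2798.
y₁ = 0.2798 × 10.04 = 2.809 ft.

y₁ = 2.809 ft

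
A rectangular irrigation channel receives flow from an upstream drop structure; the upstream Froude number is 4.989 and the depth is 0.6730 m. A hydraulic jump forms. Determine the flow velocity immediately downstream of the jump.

V₂ = 1.950 m/s

Fr₁ = 4.989 (given).
By Bélanger, y₂/y₁ = ½[√(1 + 8Fr₁²) − 1] = ½[√200.12 − 1] = 6.573.
y₂ = 6.573 × 0.6730 = 4.424 m.
V₁ = Fr₁·√(g·y₁) = 4.989×√(9.81×0.6730) = 12.82 m/s; q = V₁·y₁ = 8.627 m²/s.
V₂ = q/y₂ = 8.627/4.424 = 1.950 m/s.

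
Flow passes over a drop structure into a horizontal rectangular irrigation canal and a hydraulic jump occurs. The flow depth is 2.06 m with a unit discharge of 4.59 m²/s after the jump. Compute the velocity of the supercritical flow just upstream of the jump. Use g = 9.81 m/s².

V₁ = 6.17 m/s

V₂ = q/y₂ = 4.59/2.06 = 2.23 m/s; Fr₂ = V₂/√(g·y₂) = 0.496.
The Bélanger relation is symmetric: y₁/y₂ = ½[√(1 + 8Fr₂²) − 1] = ½[√2.965 − 1] = 0.361.
y₁ = 0.361 × 2.06 = 0.744 m.
V₁ = q/y₁ = 4.59/0.744 = 6.17 m/s.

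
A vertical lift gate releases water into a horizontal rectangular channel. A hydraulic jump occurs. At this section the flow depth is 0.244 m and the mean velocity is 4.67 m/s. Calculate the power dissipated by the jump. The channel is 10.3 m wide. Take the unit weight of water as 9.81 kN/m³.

Fr₁ = V₁/√(g·y₁) = 4.67/√(9.81×0.244) = 3.02.
Sequent-depth ratio: y₂/y₁ = ½[√(1 + 8Fr₁²) − 1] = ½[√73.89 − 1] = 3.80.
y₂ = 3.80 × 0.244 = 0.927 m.
Head loss: ΔE = (y₂ − y₁)³/(4y₁y₂) = (0.927 − 0.244)³/(4×0.244×0.927) = 0.318/0.904 = 0.352 m.
q = V₁·y₁ = 4.67 × 0.244 = 1.14 m²/s. Q = q·b = 1.14 × 10.3 = 11.7 m³/s. P = γ·Q·ΔE = 9.81 × 11.7 × 0.352 = 40.5 kW.

P = 40.5 kW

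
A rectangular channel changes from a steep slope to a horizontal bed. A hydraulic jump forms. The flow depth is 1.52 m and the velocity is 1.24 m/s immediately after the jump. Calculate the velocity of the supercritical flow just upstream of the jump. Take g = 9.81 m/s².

Fr₂ = V₂/√(g·y₂) = 1.24/√(9.81×1.52) = 0.321.
From the momentum equation (using Fr₂), y₁/y₂ = ½[√(1 + 8Fr₂²) − 1] = ½[√1.825 − 1] = 0.175.
y₁ = 0.175 × 1.52 = 0.267 m.
V₁ = q/y₁ = 1.88/0.267 = 7.07 m/s.

V₁ = 7.07 m/s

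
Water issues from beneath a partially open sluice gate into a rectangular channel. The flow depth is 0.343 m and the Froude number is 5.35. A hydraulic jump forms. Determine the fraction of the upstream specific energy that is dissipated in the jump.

Fr₁ = 5.35 (given).
Sequent-depth ratio: y₂/y₁ = ½[√(1 + 8Fr₁²) − 1] = ½[√230.0 − 1] = 7.08.
y₂ = 7.08 × 0.343 = 2.43 m.
E₁ = y₁(1 + Fr₁²/2) = 0.343×(1 + 5.35²/2) = 5.25 m. ΔE = (y₂ − y₁)³/(4y₁y₂) = 2.72 m. ΔE/E₁ = 2.72/5.25 = 0.519.

ΔE/E₁ = 0.519 (51.9%)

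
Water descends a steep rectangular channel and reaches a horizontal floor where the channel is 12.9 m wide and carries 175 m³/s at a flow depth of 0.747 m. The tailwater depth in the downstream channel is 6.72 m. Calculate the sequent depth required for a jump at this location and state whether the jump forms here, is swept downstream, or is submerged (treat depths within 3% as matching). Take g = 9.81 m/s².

q = Q/b = 175/12.9 = 13.6 m²/s; V₁ = q/y₁ = 18.2 m/s. Fr₁ = V₁/√(g·y₁) = 6.71.
From the momentum equation for a rectangular channel, y₂/y₁ = ½[√(1 + 8Fr₁²) − 1] = ½[√361.0 − 1] = 9.00.
y₂ = 9.00 × 0.747 = 6.72 m.
Tailwater y_tw = 6.72 m: y_tw ≈ y₂, so the jump forms here.

y₂ = 6.72 m; the jump forms here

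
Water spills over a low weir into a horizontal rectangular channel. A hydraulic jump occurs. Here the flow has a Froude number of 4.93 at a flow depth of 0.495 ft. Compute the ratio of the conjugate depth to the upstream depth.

Fr₁ = 4.93 (given).
Bélanger equation: y₂/y₁ = ½[√(1 + 8Fr₁²) − 1] = ½[√195.4 − 1] = 6.49.

y₂/y₁ = 6.49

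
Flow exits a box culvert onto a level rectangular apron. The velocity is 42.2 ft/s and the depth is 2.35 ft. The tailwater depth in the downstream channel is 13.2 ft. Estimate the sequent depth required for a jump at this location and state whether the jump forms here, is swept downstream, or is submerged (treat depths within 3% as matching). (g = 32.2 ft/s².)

y₂ = 15.0 ft; the jump is swept downstream

Fr₁ = V₁/√(g·y₁) = 42.2/√(32.2×2.35) = 4.85.
Conjugate-depth relation: y₂/y₁ = ½[√(1 + 8Fr₁²) − 1] = ½[√189.3 − 1] = 6.38.
y₂ = 6.38 × 2.35 = 15.0 ft.
Tailwater y_tw = 13.2 ft: y_tw < y₂, so the jump is swept downstream.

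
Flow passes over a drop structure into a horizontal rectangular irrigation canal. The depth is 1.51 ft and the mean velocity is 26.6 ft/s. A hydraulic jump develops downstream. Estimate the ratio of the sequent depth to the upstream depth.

y₂/y₁ = 4.92

Fr₁ = V₁/√(g·y₁) = 26.6/√(32.2×1.51) = 3.81.
From the momentum equation for a rectangular channel, y₂/y₁ = ½[√(1 + 8Fr₁²) − 1] = ½[√117.4 − 1] = 4.92.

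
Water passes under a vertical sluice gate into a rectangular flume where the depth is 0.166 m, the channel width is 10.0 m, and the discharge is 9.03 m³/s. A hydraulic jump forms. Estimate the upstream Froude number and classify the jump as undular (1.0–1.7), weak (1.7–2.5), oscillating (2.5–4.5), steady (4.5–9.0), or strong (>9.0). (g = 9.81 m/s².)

q = Q/b = 9.03/10.0 = 0.903 m²/s; V₁ = q/y₁ = 5.44 m/s. Fr₁ = V₁/√(g·y₁) = 4.26.
Fr₁ = 4.26 lies in the oscillating range.

Fr₁ = 4.26; oscillating jump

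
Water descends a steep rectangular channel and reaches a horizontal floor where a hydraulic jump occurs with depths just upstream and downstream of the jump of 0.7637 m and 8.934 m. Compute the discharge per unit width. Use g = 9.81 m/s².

For a rectangular channel the momentum equation gives q² = ½·g·y₁·y₂·(y₁ + y₂) = ½×9.81×0.7637×8.934×9.698 = 324.5.
q = √324.5 = 18.02 m²/s.

q = 18.02 m²/s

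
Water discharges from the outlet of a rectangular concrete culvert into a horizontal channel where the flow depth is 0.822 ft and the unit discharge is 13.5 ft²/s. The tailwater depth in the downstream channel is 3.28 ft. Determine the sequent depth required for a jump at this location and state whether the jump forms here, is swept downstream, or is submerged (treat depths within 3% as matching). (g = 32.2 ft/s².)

V₁ = q/y₁ = 13.5/0.822 = 16.4 ft/s. Fr₁ = V₁/√(g·y₁) = 16.4/√(32.2×0.822) = 3.19.
Bélanger equation: y₂/y₁ = ½[√(1 + 8Fr₁²) − 1] = ½[√82.52 − 1] = 4.04.
y₂ = 4.04 × 0.822 = 3.32 ft.
Tailwater y_tw = 3.28 ft: y_tw ≈ y₂, so the jump forms here.

y₂ = 3.32 ft; the jump forms here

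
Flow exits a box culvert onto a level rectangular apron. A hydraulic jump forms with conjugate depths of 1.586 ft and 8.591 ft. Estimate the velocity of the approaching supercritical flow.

For a rectangular channel the momentum equation gives q² = ½·g·y₁·y₂·(y₁ + y₂) = ½×32.2×1.586×8.591×10.18 = 2233.
q = √2233 = 47.25 ft²/s.
V₁ = q/y₁ = 47.25/1.586 = 29.79 ft/s.

V₁ = 29.79 ft/s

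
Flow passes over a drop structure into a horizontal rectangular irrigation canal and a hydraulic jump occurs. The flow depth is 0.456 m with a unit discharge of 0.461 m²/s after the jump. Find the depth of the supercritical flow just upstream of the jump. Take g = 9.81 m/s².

y₁ = 0.155 m

V₂ = q/y₂ = 0.461/0.456 = 1.01 m/s; Fr₂ = V₂/√(g·y₂) = 0.478.
Applying the sequent-depth relation in reverse, y₁/y₂ = ½[√(1 + 8Fr₂²) − 1] = ½[√2.828 − 1] = 0.341.
y₁ = 0.341 × 0.456 = 0.155 m.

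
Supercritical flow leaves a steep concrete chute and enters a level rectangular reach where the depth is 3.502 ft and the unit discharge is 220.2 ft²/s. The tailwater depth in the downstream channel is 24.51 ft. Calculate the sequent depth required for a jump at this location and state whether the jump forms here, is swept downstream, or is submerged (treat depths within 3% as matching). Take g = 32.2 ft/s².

y₂ = 27.63 ft; the jump is swept downstream

V₁ = q/y₁ = 220.2/3.502 = 62.88 ft/s. Fr₁ = V₁/√(g·y₁) = 62.88/√(32.2×3.502) = 5.921.
Conjugate-depth relation: y₂/y₁ = ½[√(1 + 8Fr₁²) − 1] = ½[√281.49 − 1] = 7.889.
y₂ = 7.889 × 3.502 = 27.63 ft.
Tailwater y_tw = 24.51 ft: y_tw < y₂, so the jump is swept downstream.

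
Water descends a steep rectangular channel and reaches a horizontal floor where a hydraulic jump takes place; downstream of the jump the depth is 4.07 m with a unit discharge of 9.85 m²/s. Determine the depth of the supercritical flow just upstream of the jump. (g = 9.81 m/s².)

y₁ = 0.965 m

V₂ = q/y₂ = 9.85/4.07 = 2.42 m/s; Fr₂ = V₂/√(g·y₂) = 0.383.
Since the conjugate-depth ratio holds either way, y₁/y₂ = ½[√(1 + 8Fr₂²) − 1] = ½[√2.174 − 1] = 0.237.
y₁ = 0.237 × 4.07 = 0.965 m.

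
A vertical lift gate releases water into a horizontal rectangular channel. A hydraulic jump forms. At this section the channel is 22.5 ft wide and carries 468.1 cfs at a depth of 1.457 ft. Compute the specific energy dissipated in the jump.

ΔE = 0.4841 ft

q = Q/b = 468.1/22.5 = 20.80 ft²/s; V₁ = q/y₁ = 14.28 ft/s. Fr₁ = V₁/√(g·y₁) = 2.085.
Bélanger equation: y₂/y₁ = ½[√(1 + 8Fr₁²) − 1] = ½[√35.767 − 1] = 2.490.
y₂ = 2.490 × 1.457 = 3.628 ft.
Head loss: ΔE = (y₂ − y₁)³/(4y₁y₂) = (3.628 − 1.457)³/(4×1.457×3.628) = 10.24/21.15 = 0.4841 ft.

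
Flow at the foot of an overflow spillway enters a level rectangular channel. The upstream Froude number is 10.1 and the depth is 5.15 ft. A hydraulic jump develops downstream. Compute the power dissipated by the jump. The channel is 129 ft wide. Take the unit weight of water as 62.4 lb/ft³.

Fr₁ = 10.1 (given).
Conjugate-depth relation: y₂/y₁ = ½[√(1 + 8Fr₁²) − 1] = ½[√817.1 − 1] = 13.8.
y₂ = 13.8 × 5.15 = 71.0 ft.
V₁ = Fr₁·√(g·y₁) = 10.1×√(32.2×5.15) = 130 ft/s; q = V₁·y₁ = 670 ft²/s. V₂ = q/y₂ = 670/71.0 = 9.43 ft/s. E₁ = y₁ + V₁²/2g = 268 ft; E₂ = y₂ + V₂²/2g = 72.4 ft. ΔE = E₁ − E₂ = 195 ft.
Q = q·b = 670 × 129 = 86407 cfs. P = γ·Q·ΔE/550 = 62.4 × 86407 × 195 / 550 = 1915705 hp.

P = 1915705 hp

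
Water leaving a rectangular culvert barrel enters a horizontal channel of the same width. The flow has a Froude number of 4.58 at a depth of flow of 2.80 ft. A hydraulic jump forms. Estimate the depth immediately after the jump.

Fr₁ = 4.58 (given).
Conjugate-depth relation: y₂/y₁ = ½[√(1 + 8Fr₁²) − 1] = ½[√168.8 − 1] = 6.00.
y₂ = 6.00 × 2.80 = 16.8 ft.

y₂ = 16.8 ft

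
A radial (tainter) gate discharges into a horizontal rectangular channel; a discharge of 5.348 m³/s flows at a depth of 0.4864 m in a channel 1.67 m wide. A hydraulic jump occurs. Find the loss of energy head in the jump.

q = Q/b = 5.348/1.67 = 3.202 m²/s; V₁ = q/y₁ = 6.584 m/s. Fr₁ = V₁/√(g·y₁) = 3.014.
By Bélanger, y₂/y₁ = ½[√(1 + 8Fr₁²) − 1] = ½[√73.676 − 1] = 3.792.
y₂ = 3.792 × 0.4864 = 1.844 m.
Head loss: ΔE = (y₂ − y₁)³/(4y₁y₂) = (1.844 − 0.4864)³/(4×0.4864×1.844) = 2.504/3.588 = 0.6978 m.

ΔE = 0.6978 m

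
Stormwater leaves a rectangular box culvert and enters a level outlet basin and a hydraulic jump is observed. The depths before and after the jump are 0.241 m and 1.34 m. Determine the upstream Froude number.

Fr₁ = 4.27

For a rectangular channel the momentum equation gives q² = ½·g·y₁·y₂·(y₁ + y₂) = ½×9.81×0.241×1.34×1.58 = 2.50.
q = √2.50 = 1.58 m²/s.
V₁ = q/y₁ = 6.57 m/s; Fr₁ = V₁/√(g·y₁) = 4.27.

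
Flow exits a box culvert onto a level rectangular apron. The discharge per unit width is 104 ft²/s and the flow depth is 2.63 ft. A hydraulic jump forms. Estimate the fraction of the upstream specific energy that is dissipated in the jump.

V₁ = q/y₁ = 104/2.63 = 39.5 ft/s. Fr₁ = V₁/√(g·y₁) = 39.5/√(32.2×2.63) = 4.30.
Conjugate-depth relation: y₂/y₁ = ½[√(1 + 8Fr₁²) − 1] = ½[√148.7 − 1] = 5.60.
y₂ = 5.60 × 2.63 = 14.7 ft.
E₁ = y₁ + V₁²/2g = 26.9 ft. ΔE = (y₂ − y₁)³/(4y₁y₂) = 11.4 ft. ΔE/E₁ = 11.4/26.9 = 0.424.

ΔE/E₁ = 0.424 (42.4%)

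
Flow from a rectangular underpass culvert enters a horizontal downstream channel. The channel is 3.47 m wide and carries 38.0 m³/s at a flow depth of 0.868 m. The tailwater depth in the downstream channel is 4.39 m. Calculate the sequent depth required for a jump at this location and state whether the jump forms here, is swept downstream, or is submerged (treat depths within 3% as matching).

y₂ = 4.89 m; the jump is swept downstream

q = Q/b = 38.0/3.47 = 11.0 m²/s; V₁ = q/y₁ = 12.6 m/s. Fr₁ = V₁/√(g·y₁) = 4.32.
By Bélanger, y₂/y₁ = ½[√(1 + 8Fr₁²) − 1] = ½[√150.5 − 1] = 5.63.
y₂ = 5.63 × 0.868 = 4.89 m.
Tailwater y_tw = 4.39 m: y_tw < y₂, so the jump is swept downstream.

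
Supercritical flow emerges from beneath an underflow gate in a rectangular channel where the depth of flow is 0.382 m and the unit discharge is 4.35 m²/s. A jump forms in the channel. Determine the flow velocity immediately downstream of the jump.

V₂ = 1.45 m/s

V₁ = q/y₁ = 4.35/0.382 = 11.4 m/s. Fr₁ = V₁/√(g·y₁) = 11.4/√(9.81×0.382) = 5.88.
Bélanger equation: y₂/y₁ = ½[√(1 + 8Fr₁²) − 1] = ½[√277.8 − 1] = 7.83.
y₂ = 7.83 × 0.382 = 2.99 m.
V₂ = q/y₂ = 4.35/2.99 = 1.45 m/s.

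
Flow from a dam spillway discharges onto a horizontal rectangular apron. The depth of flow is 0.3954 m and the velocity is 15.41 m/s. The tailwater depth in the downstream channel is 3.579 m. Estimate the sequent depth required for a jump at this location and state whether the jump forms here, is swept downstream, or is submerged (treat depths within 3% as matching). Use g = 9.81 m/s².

Fr₁ = V₁/√(g·y₁) = 15.41/√(9.81×0.3954) = 7.824.
From the momentum equation for a rectangular channel, y₂/y₁ = ½[√(1 + 8Fr₁²) − 1] = ½[√490.77 − 1] = 10.58.
y₂ = 10.58 × 0.3954 = 4.182 m.
Tailwater y_tw = 3.579 m: y_tw < y₂, so the jump is swept downstream.

y₂ = 4.182 m; the jump is swept downstream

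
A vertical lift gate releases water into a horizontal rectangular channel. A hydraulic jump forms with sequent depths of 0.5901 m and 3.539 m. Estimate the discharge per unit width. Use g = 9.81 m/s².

q = 6.504 m²/s

For a rectangular channel the momentum equation gives q² = ½·g·y₁·y₂·(y₁ + y₂) = ½×9.81×0.5901×3.539×4.129 = 42.30.
q = √42.30 = 6.504 m²/s.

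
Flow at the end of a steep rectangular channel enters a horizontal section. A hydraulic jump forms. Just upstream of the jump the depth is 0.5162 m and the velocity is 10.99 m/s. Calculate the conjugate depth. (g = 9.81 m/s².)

Fr₁ = V₁/√(g·y₁) = 10.99/√(9.81×0.5162) = 4.884.
Sequent-depth ratio: y₂/y₁ = ½[√(1 + 8Fr₁²) − 1] = ½[√191.81 − 1] = 6.425.
y₂ = 6.425 × 0.5162 = 3.316 m.

y₂ = 3.316 m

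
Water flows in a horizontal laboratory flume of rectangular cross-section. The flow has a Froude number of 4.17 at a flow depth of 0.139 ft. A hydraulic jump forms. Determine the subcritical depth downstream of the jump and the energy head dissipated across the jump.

y₂ = 0.753 ft; ΔE = 0.553 ft

Fr₁ = 4.17 (given).
Sequent-depth ratio: y₂/y₁ = ½[√(1 + 8Fr₁²) − 1] = ½[√140.1 − 1] = 5.42.
y₂ = 5.42 × 0.139 = 0.753 ft.
V₁ = Fr₁·√(g·y₁) = 4.17×√(32.2×0.139) = 8.82 ft/s; q = V₁·y₁ = 1.23 ft²/s. V₂ = q/y₂ = 1.23/0.753 = 1.63 ft/s. E₁ = y₁ + V₁²/2g = 1.35 ft; E₂ = y₂ + V₂²/2g = 0.794 ft. ΔE = E₁ − E₂ = 0.553 ft.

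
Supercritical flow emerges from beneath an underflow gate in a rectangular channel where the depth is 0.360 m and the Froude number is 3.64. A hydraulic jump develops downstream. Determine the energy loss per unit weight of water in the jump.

Fr₁ = 3.64 (given).
By Bélanger, y₂/y₁ = ½[√(1 + 8Fr₁²) − 1] = ½[√107.0 − 1] = 4.67.
y₂ = 4.67 × 0.360 = 1.68 m.
V₁ = Fr₁·√(g·y₁) = 3.64×√(9.81×0.360) = 6.84 m/s; q = V₁·y₁ = 2.46 m²/s. V₂ = q/y₂ = 2.46/1.68 = 1.46 m/s. E₁ = y₁ + V₁²/2g = 2.74 m; E₂ = y₂ + V₂²/2g = 1.79 m. ΔE = E₁ − E₂ = 0.954 m.

ΔE = 0.954 m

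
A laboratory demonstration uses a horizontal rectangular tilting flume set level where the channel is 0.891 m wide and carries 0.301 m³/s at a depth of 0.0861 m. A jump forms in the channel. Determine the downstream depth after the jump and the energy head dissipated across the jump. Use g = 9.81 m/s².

y₂ = 0.479 m; ΔE = 0.367 m

q = Q/b = 0.301/0.891 = 0.338 m²/s; V₁ = q/y₁ = 3.92 m/s. Fr₁ = V₁/√(g·y₁) = 4.27.
By Bélanger, y₂/y₁ = ½[√(1 + 8Fr₁²) − 1] = ½[√146.8 − 1] = 5.56.
y₂ = 5.56 × 0.0861 = 0.479 m.
Head loss: ΔE = (y₂ − y₁)³/(4y₁y₂) = (0.479 − 0.0861)³/(4×0.0861×0.479) = 0.0605/0.165 = 0.367 m.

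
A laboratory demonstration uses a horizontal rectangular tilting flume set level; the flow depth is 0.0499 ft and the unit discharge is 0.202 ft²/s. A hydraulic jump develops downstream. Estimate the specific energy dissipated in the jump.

V₁ = q/y₁ = 0.202/0.0499 = 4.05 ft/s. Fr₁ = V₁/√(g·y₁) = 4.05/√(32.2×0.0499) = 3.19.
Conjugate-depth relation: y₂/y₁ = ½[√(1 + 8Fr₁²) − 1] = ½[√82.59 − 1] = 4.04.
y₂ = 4.04 × 0.0499 = 0.202 ft.
Head loss: ΔE = (y₂ − y₁)³/(4y₁y₂) = (0.202 − 0.0499)³/(4×0.0499×0.202) = 0.00350/0.0403 = 0.0870 ft.

ΔE = 0.0870 ft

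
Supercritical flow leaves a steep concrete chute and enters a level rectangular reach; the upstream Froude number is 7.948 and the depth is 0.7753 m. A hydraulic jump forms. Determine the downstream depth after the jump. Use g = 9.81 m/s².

Fr₁ = 7.948 (given).
By Bélanger, y₂/y₁ = ½[√(1 + 8Fr₁²) − 1] = ½[√506.37 − 1] = 10.75.
y₂ = 10.75 × 0.7753 = 8.335 m.

y₂ = 8.335 m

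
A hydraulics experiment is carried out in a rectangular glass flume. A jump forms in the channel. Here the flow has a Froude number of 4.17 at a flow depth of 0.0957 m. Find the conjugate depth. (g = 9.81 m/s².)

y₂ = 0.519 m

Fr₁ = 4.17 (given).
Conjugate-depth relation: y₂/y₁ = ½[√(1 + 8Fr₁²) − 1] = ½[√140.1 − 1] = 5.42.
y₂ = 5.42 × 0.0957 = 0.519 m.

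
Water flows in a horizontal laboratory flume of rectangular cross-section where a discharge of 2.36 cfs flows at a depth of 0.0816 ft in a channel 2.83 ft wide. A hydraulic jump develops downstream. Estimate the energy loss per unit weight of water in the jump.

q = Q/b = 2.36/2.83 = 0.834 ft²/s; V₁ = q/y₁ = 10.2 ft/s. Fr₁ = V₁/√(g·y₁) = 6.30.
Conjugate-depth relation: y₂/y₁ = ½[√(1 + 8Fr₁²) − 1] = ½[√319.0 − 1] = 8.43.
y₂ = 8.43 × 0.0816 = 0.688 ft.
V₂ = q/y₂ = 0.834/0.688 = 1.21 ft/s. E₁ = y₁ + V₁²/2g = 1.70 ft; E₂ = y₂ + V₂²/2g = 0.711 ft. ΔE = E₁ − E₂ = 0.993 ft.

ΔE = 0.993 ft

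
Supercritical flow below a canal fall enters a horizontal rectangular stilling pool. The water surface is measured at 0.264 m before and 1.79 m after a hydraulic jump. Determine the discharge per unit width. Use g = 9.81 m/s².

For a rectangular channel the momentum equation gives q² = ½·g·y₁·y₂·(y₁ + y₂) = ½×9.81×0.264×1.79×2.05 = 4.76.
q = √4.76 = 2.18 m²/s.

q = 2.18 m²/s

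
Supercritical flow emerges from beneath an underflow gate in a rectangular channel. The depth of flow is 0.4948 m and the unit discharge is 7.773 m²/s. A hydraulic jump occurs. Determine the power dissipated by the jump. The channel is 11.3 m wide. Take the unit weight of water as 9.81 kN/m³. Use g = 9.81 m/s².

P = 7055 kW

V₁ = q/y₁ = 7.773/0.4948 = 15.71 m/s. Fr₁ = V₁/√(g·y₁) = 15.71/√(9.81×0.4948) = 7.130.
From the momentum equation for a rectangular channel, y₂/y₁ = ½[√(1 + 8Fr₁²) − 1] = ½[√407.73 − 1] = 9.596.
y₂ = 9.596 × 0.4948 = 4.748 m.
V₂ = q/y₂ = 7.773/4.748 = 1.637 m/s. E₁ = y₁ + V₁²/2g = 13.07 m; E₂ = y₂ + V₂²/2g = 4.885 m. ΔE = E₁ − E₂ = 8.188 m.
Q = q·b = 7.773 × 11.3 = 87.83 m³/s. P = γ·Q·ΔE = 9.81 × 87.83 × 8.188 = 7055 kW.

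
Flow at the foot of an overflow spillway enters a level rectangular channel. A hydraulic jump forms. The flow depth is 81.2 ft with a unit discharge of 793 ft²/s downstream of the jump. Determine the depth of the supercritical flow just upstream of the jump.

V₂ = q/y₂ = 793/81.2 = 9.77 ft/s; Fr₂ = V₂/√(g·y₂) = 0.191.
From the momentum equation (using Fr₂), y₁/y₂ = ½[√(1 + 8Fr₂²) − 1] = ½[√1.292 − 1] = 0.0683.
y₁ = 0.0683 × 81.2 = 5.55 ft.

y₁ = 5.55 ft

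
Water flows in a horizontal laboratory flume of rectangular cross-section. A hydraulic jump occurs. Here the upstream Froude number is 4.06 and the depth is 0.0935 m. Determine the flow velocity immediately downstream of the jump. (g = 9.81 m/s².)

Fr₁ = 4.06 (given).
Sequent-depth ratio: y₂/y₁ = ½[√(1 + 8Fr₁²) − 1] = ½[√132.9 − 1] = 5.26.
y₂ = 5.26 × 0.0935 = 0.492 m.
V₁ = Fr₁·√(g·y₁) = 4.06×√(9.81×0.0935) = 3.89 m/s; q = V₁·y₁ = 0.364 m²/s.
V₂ = q/y₂ = 0.364/0.492 = 0.739 m/s.

V₂ = 0.739 m/s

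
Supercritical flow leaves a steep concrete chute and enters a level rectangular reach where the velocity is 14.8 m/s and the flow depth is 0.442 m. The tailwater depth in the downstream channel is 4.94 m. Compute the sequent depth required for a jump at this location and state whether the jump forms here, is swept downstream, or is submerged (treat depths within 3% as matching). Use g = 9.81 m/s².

y₂ = 4.23 m; the jump is submerged

Fr₁ = V₁/√(g·y₁) = 14.8/√(9.81×0.442) = 7.11.
By Bélanger, y₂/y₁ = ½[√(1 + 8Fr₁²) − 1] = ½[√405.1 − 1] = 9.56.
y₂ = 9.56 × 0.442 = 4.23 m.
Tailwater y_tw = 4.94 m: y_tw > y₂, so the jump is submerged.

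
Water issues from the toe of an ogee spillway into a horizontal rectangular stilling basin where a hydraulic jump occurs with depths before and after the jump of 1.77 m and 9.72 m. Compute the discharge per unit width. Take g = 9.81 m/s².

q = 31.1 m²/s

For a rectangular channel the momentum equation gives q² = ½·g·y₁·y₂·(y₁ + y₂) = ½×9.81×1.77×9.72×11.5 = 970.
q = √970 = 31.1 m²/s.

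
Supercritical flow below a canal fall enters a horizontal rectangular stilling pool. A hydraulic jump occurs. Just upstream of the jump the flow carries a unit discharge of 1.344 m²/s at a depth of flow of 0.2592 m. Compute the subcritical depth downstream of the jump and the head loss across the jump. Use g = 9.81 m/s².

y₂ = 1.069 m; ΔE = 0.4797 m

V₁ = q/y₁ = 1.344/0.2592 = 5.185 m/s. Fr₁ = V₁/√(g·y₁) = 5.185/√(9.81×0.2592) = 3.252.
Sequent-depth ratio: y₂/y₁ = ½[√(1 + 8Fr₁²) − 1] = ½[√85.589 − 1] = 4.126.
y₂ = 4.126 × 0.2592 = 1.069 m.
V₂ = q/y₂ = 1.344/1.069 = 1.257 m/s. E₁ = y₁ + V₁²/2g = 1.630 m; E₂ = y₂ + V₂²/2g = 1.150 m. ΔE = E₁ − E₂ = 0.4797 m.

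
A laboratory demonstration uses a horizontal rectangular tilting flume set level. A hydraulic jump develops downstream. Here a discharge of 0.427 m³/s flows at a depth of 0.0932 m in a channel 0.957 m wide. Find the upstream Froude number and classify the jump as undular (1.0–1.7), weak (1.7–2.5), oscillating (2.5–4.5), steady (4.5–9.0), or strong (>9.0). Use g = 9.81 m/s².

Fr₁ = 5.01; steady jump

q = Q/b = 0.427/0.957 = 0.446 m²/s; V₁ = q/y₁ = 4.79 m/s. Fr₁ = V₁/√(g·y₁) = 5.01.
Fr₁ = 5.01 lies in the steady range.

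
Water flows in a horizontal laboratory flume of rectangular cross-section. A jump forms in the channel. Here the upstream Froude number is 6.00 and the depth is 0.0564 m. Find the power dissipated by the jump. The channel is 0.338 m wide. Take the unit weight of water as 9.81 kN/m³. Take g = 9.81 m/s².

P = 0.505 kW

Fr₁ = 6.00 (given).
Sequent-depth ratio: y₂/y₁ = ½[√(1 + 8Fr₁²) − 1] = ½[√289.0 − 1] = 8.00.
y₂ = 8.00 × 0.0564 = 0.451 m.
V₁ = Fr₁·√(g·y₁) = 6.00×√(9.81×0.0564) = 4.46 m/s; q = V₁·y₁ = 0.252 m²/s. V₂ = q/y₂ = 0.252/0.451 = 0.558 m/s. E₁ = y₁ + V₁²/2g = 1.07 m; E₂ = y₂ + V₂²/2g = 0.467 m. ΔE = E₁ − E₂ = 0.605 m.
Q = q·b = 0.252 × 0.338 = 0.0851 m³/s. P = γ·Q·ΔE = 9.81 × 0.0851 × 0.605 = 0.505 kW.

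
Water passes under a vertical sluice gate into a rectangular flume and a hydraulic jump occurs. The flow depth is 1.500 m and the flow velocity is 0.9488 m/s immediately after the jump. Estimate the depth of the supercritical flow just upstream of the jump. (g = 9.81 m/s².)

Fr₂ = V₂/√(g·y₂) = 0.9488/√(9.81×1.500) = 0.2473.
The Bélanger relation is symmetric: y₁/y₂ = ½[√(1 + 8Fr₂²) − 1] = ½[√1.4894 − 1] = 0.1102.
y₁ = 0.1102 × 1.500 = 0.1653 m.

y₁ = 0.1653 m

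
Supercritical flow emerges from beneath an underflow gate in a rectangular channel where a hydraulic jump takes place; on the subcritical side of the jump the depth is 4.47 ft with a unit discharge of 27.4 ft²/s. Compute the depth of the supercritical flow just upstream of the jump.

y₁ = 1.69 ft

V₂ = q/y₂ = 27.4/4.47 = 6.13 ft/s; Fr₂ = V₂/√(g·y₂) = 0.511.
The Bélanger relation is symmetric: y₁/y₂ = ½[√(1 + 8Fr₂²) − 1] = ½[√3.088 − 1] = 0.379.
y₁ = 0.379 × 4.47 = 1.69 ft.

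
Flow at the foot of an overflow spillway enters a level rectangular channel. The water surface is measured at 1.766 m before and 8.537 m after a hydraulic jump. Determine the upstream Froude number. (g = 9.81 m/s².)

Fr₁ = 3.755

For a rectangular channel the momentum equation gives q² = ½·g·y₁·y₂·(y₁ + y₂) = ½×9.81×1.766×8.537×10.30 = 761.9.
q = √761.9 = 27.60 m²/s.
V₁ = q/y₁ = 15.63 m/s; Fr₁ = V₁/√(g·y₁) = 3.755.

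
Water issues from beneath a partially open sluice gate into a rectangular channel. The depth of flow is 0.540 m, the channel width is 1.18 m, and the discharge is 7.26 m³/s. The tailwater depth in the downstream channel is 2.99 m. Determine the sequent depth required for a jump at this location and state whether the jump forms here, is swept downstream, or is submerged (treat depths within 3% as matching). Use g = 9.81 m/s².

q = Q/b = 7.26/1.18 = 6.15 m²/s; V₁ = q/y₁ = 11.4 m/s. Fr₁ = V₁/√(g·y₁) = 4.95.
By Bélanger, y₂/y₁ = ½[√(1 + 8Fr₁²) − 1] = ½[√197.0 − 1] = 6.52.
y₂ = 6.52 × 0.540 = 3.52 m.
Tailwater y_tw = 2.99 m: y_tw < y₂, so the jump is swept downstream.

y₂ = 3.52 m; the jump is swept downstream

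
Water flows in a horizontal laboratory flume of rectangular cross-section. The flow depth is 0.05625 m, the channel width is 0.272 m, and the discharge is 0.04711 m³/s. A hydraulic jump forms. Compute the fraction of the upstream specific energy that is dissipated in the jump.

q = Q/b = 0.04711/0.272 = 0.1732 m²/s; V₁ = q/y₁ = 3.079 m/s. Fr₁ = V₁/√(g·y₁) = 4.145.
By Bélanger, y₂/y₁ = ½[√(1 + 8Fr₁²) − 1] = ½[√138.45 − 1] = 5.383.
y₂ = 5.383 × 0.05625 = 0.3028 m.
E₁ = y₁ + V₁²/2g = 0.5395 m. ΔE = (y₂ − y₁)³/(4y₁y₂) = 0.2200 m. ΔE/E₁ = 0.2200/0.5395 = 0.408.

ΔE/E₁ = 0.408 (40.8%)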